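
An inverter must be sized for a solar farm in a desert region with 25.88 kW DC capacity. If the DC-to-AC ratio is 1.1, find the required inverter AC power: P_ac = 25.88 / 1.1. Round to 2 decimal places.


The inverter AC capacity is determined by the DC/AC ratio.
Given: P_dc = 25.88 kW, DC/AC ratio = 1.1
P_ac = P_dc / ratio = 25.88 / 1.1
P_ac = 23.53 kW

23.53


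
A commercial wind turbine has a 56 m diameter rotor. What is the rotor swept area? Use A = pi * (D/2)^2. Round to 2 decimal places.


Compute the rotor radius:
  r = D / 2 = 56 / 2 = 28.0 m
Calculate swept area:
  A = pi * r^2 = pi * 28.0^2
  A = 2463.01 m^2

2463.01


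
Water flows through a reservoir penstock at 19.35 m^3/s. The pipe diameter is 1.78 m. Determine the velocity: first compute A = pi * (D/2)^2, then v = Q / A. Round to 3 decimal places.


Compute pipe cross-sectional area:
  A = pi * (D/2)^2 = pi * (1.78/2)^2 = 2.4885 m^2
Calculate velocity:
  v = Q / A = 19.35 / 2.4885
  v = 7.776 m/s

7.776


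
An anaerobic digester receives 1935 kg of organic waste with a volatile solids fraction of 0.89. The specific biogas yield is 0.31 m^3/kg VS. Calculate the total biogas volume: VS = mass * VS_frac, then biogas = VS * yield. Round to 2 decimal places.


Compute volatile solids:
  VS = mass * VS_fraction = 1935 * 0.89 = 1722.15 kg
Calculate biogas volume:
  Biogas = VS * specific_yield = 1722.15 * 0.31
  Biogas = 533.87 m^3

533.87


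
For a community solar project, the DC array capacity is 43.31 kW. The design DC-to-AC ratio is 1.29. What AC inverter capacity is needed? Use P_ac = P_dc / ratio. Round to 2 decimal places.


The inverter AC capacity is determined by the DC/AC ratio.
Given: P_dc = 43.31 kW, DC/AC ratio = 1.29
P_ac = P_dc / ratio = 43.31 / 1.29
P_ac = 33.57 kW

33.57


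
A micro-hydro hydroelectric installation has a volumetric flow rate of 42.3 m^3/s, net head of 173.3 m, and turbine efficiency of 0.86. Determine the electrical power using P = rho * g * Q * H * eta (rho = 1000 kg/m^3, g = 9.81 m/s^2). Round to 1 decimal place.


Apply the hydropower formula P = rho * g * Q * H * eta
rho * g = 1000 * 9.81 = 9810.0
P = 9810.0 * 42.3 * 173.3 * 0.86
P = 61845255.6 W

61845255.6


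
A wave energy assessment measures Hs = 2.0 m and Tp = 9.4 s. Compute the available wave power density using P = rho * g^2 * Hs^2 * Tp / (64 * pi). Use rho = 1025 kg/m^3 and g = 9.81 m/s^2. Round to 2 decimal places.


Apply wave power formula:
  g^2 = 9.81^2 = 96.2361
  Hs^2 = 2.0^2 = 4.0
  Numerator = rho * g^2 * Hs^2 * Tp = 1025 * 96.2361 * 4.0 * 9.4 = 3708939.29
  Denominator = 64 * pi = 201.0619
  P = 3708939.29 / 201.0619 = 18446.75 W/m

18446.75


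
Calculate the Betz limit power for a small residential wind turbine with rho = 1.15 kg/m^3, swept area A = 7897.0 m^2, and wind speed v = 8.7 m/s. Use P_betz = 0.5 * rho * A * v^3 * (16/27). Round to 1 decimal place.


The Betz coefficient Cp_max = 16/27 = 0.5926
v^3 = 8.7^3 = 658.503
P_betz = 0.5 * rho * A * v^3 * Cp_max
P_betz = 0.5 * 1.15 * 7897.0 * 658.503 * 0.5926
P_betz = 1771919.4 W

1771919.4


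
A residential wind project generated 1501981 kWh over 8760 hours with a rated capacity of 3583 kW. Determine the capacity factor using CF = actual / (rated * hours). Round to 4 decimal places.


Capacity factor = actual output / maximum possible output
Maximum possible = rated * hours = 3583 * 8760 = 31387080 kWh
CF = 1501981 / 31387080
CF = 0.0479

0.0479


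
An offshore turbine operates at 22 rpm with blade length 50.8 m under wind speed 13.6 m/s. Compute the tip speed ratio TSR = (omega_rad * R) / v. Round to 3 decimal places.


Convert rotational speed to rad/s:
  omega = 22 * 2 * pi / 60 = 2.3038 rad/s
Compute tip speed:
  v_tip = omega * R = 2.3038 * 50.8 = 117.035 m/s
Tip speed ratio:
  TSR = v_tip / v_wind = 117.035 / 13.6 = 8.605

8.605


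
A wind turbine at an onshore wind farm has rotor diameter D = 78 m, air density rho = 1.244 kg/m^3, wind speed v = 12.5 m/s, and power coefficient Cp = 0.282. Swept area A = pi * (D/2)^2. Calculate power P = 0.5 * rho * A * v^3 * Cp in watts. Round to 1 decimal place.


Step 1 -- Compute swept area:
  A = pi * (D/2)^2 = pi * (78/2)^2 = 4778.36 m^2
Step 2 -- Apply wind power equation:
  P = 0.5 * rho * A * v^3 * Cp
  v^3 = 12.5^3 = 1953.125
  P = 0.5 * 1.244 * 4778.36 * 1953.125 * 0.282
  P = 1636999.8 W

1636999.8


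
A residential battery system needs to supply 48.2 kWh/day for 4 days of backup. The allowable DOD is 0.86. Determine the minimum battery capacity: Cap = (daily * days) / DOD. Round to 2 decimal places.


Total energy needed = daily * days = 48.2 * 4 = 192.8 kWh
Account for depth of discharge:
  Cap = total_energy / DOD = 192.8 / 0.86
  Cap = 224.19 kWh

224.19


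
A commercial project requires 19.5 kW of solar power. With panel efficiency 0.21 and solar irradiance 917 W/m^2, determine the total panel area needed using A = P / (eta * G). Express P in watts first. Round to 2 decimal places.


Convert target power to watts: P = 19.5 * 1000 = 19500.0 W
Compute denominator: eta * G = 0.21 * 917 = 192.57
Required area A = P / (eta * G) = 19500.0 / 192.57
A = 101.26 m^2

101.26


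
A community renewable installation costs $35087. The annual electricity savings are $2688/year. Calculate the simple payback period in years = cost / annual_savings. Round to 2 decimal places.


Simple payback period = initial cost / annual savings
Payback = 35087 / 2688
Payback = 13.05 years

13.05


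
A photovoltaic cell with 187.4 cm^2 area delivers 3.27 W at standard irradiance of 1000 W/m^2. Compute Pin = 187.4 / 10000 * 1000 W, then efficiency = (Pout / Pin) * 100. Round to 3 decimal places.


First compute the input power:
  Pin = area_cm2 / 10000 * G = 187.4 / 10000 * 1000 = 18.74 W
Then compute efficiency:
  Efficiency = (Pout / Pin) * 100 = (3.27 / 18.74) * 100
  Efficiency = 17.449%

17.449


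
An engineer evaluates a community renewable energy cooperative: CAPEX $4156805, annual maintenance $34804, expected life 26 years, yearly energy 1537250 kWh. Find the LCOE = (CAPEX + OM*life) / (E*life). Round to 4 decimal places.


Total cost = CAPEX + OM * lifetime = 4156805 + 34804 * 26 = 4156805 + 904904 = 5061709
Total generation = annual * lifetime = 1537250 * 26 = 39968500 kWh
LCOE = 5061709 / 39968500
LCOE = 0.1266 $/kWh

0.1266


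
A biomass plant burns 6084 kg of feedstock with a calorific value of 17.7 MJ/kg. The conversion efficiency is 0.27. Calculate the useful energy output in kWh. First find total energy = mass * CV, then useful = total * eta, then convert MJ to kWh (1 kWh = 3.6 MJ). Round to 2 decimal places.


Total energy = mass * CV = 6084 * 17.7 = 107686.8 MJ
Useful energy = total * eta = 107686.8 * 0.27 = 29075.44 MJ
Convert to kWh: 29075.44 / 3.6
Useful energy = 8076.51 kWh

8076.51


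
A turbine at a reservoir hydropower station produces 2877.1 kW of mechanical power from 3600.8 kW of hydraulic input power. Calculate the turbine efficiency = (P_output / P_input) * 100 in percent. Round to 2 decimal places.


Turbine efficiency = (output power / input power) * 100
eta = (2877.1 / 3600.8) * 100
eta = 79.90%

79.90


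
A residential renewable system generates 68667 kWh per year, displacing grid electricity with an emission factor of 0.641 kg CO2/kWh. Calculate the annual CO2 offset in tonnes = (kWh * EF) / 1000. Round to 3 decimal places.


CO2 offset in kg = generation * emission_factor
CO2 offset = 68667 * 0.641 = 44015.55 kg
Convert to tonnes:
  CO2 offset = 44015.55 / 1000 = 44.016 tonnes

44.016


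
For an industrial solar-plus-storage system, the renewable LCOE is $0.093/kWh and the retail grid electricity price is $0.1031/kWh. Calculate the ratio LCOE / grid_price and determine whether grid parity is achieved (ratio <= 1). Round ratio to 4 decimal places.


Compare LCOE to grid price:
  LCOE = $0.093/kWh, Grid price = $0.1031/kWh
  Ratio = LCOE / grid_price = 0.093 / 0.1031 = 0.9020
  Grid parity achieved (ratio <= 1)? yes

0.9020


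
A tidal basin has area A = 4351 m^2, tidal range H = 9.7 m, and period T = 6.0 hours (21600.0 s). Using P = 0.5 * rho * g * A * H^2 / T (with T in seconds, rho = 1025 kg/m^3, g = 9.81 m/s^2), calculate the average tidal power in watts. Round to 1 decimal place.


Convert period to seconds: T = 6.0 * 3600 = 21600.0 s
H^2 = 9.7^2 = 94.09
P = 0.5 * rho * g * A * H^2 / T
P = 0.5 * 1025 * 9.81 * 4351 * 94.09 / 21600.0
P = 95288.8 W

95288.8


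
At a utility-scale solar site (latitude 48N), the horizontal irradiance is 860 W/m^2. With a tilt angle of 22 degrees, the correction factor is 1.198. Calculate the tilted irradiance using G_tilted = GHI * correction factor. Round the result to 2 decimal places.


Identify the given values:
  GHI = 860 W/m^2, tilt correction factor = 1.198
Apply the formula G_tilted = GHI * factor:
  G_tilted = 860 * 1.198
  G_tilted = 1030.28 W/m^2

1030.28


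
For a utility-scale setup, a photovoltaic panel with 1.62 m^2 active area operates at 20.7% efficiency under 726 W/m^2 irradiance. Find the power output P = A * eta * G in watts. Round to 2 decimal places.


Use the solar power formula P = A * eta * G.
Given: A = 1.62 m^2, eta = 0.207, G = 726 W/m^2
P = 1.62 * 0.207 * 726
P = 243.46 W

243.46


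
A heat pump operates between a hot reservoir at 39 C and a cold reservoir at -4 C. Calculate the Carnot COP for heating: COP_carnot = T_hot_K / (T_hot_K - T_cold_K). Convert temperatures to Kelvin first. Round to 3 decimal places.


Convert to Kelvin:
  T_hot = 39 + 273.15 = 312.15 K
  T_cold = -4 + 273.15 = 269.15 K
Apply Carnot COP formula:
  COP = T_hot_K / (T_hot_K - T_cold_K) = 312.15 / 43.0
  COP = 7.259

7.259


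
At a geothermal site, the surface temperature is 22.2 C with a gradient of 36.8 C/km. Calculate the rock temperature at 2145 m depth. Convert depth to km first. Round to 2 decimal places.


Convert depth to km: 2145 / 1000 = 2.145 km
Temperature increase = gradient * depth_km = 36.8 * 2.145 = 78.94 C
Temperature at depth = T_surface + delta_T = 22.2 + 78.94
T = 101.14 C

101.14


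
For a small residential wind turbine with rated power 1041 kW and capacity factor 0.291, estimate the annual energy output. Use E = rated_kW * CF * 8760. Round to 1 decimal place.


Annual energy = rated_kW * capacity_factor * hours_per_year
Given: P_rated = 1041 kW, CF = 0.291, hours = 8760
E = 1041 * 0.291 * 8760
E = 2653675.6 kWh

2653675.6


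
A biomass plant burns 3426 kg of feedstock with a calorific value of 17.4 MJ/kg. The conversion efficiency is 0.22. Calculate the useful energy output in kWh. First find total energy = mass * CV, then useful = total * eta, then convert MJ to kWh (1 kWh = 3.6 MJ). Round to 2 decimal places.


Total energy = mass * CV = 3426 * 17.4 = 59612.4 MJ
Useful energy = total * eta = 59612.4 * 0.22 = 13114.73 MJ
Convert to kWh: 13114.73 / 3.6
Useful energy = 3642.98 kWh

3642.98


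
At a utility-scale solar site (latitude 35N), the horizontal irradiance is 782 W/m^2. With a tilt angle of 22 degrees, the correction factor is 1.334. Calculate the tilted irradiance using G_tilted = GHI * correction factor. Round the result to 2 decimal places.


Identify the given values:
  GHI = 782 W/m^2, tilt correction factor = 1.334
Apply the formula G_tilted = GHI * factor:
  G_tilted = 782 * 1.334
  G_tilted = 1043.19 W/m^2

1043.19


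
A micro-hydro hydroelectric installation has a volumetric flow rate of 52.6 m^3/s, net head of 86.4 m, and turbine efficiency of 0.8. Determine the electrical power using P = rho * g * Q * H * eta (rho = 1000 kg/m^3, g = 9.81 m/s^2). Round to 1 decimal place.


Apply the hydropower formula P = rho * g * Q * H * eta
rho * g = 1000 * 9.81 = 9810.0
P = 9810.0 * 52.6 * 86.4 * 0.8
P = 35666334.7 W

35666334.7


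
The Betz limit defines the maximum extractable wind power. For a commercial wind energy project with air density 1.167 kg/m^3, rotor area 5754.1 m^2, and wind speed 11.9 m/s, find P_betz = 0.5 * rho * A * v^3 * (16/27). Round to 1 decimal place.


The Betz coefficient Cp_max = 16/27 = 0.5926
v^3 = 11.9^3 = 1685.159
P_betz = 0.5 * rho * A * v^3 * Cp_max
P_betz = 0.5 * 1.167 * 5754.1 * 1685.159 * 0.5926
P_betz = 3352859.6 W

3352859.6


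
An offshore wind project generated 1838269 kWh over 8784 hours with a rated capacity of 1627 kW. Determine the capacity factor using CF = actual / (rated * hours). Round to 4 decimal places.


Capacity factor = actual output / maximum possible output
Maximum possible = rated * hours = 1627 * 8784 = 14291568 kWh
CF = 1838269 / 14291568
CF = 0.1286

0.1286


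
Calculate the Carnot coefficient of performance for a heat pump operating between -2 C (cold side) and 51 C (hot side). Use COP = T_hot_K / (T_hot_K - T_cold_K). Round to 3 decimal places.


Convert to Kelvin:
  T_hot = 51 + 273.15 = 324.15 K
  T_cold = -2 + 273.15 = 271.15 K
Apply Carnot COP formula:
  COP = T_hot_K / (T_hot_K - T_cold_K) = 324.15 / 53.0
  COP = 6.116

6.116


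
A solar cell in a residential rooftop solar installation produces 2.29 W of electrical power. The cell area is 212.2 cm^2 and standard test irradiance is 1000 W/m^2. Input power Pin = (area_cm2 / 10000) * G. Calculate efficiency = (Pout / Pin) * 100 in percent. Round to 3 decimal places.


First compute the input power:
  Pin = area_cm2 / 10000 * G = 212.2 / 10000 * 1000 = 21.22 W
Then compute efficiency:
  Efficiency = (Pout / Pin) * 100 = (2.29 / 21.22) * 100
  Efficiency = 10.792%

10.792


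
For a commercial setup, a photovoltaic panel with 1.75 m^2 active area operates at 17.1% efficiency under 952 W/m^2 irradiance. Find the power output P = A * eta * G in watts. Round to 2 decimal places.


Use the solar power formula P = A * eta * G.
Given: A = 1.75 m^2, eta = 0.171, G = 952 W/m^2
P = 1.75 * 0.171 * 952
P = 284.89 W

284.89


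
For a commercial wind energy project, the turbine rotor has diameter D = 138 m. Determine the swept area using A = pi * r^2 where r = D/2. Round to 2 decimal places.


Compute the rotor radius:
  r = D / 2 = 138 / 2 = 69.0 m
Calculate swept area:
  A = pi * r^2 = pi * 69.0^2
  A = 14957.12 m^2

14957.12


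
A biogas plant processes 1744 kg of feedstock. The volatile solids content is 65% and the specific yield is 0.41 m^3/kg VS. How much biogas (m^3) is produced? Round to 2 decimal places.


Compute volatile solids:
  VS = mass * VS_fraction = 1744 * 0.65 = 1133.6 kg
Calculate biogas volume:
  Biogas = VS * specific_yield = 1133.6 * 0.41
  Biogas = 464.78 m^3

464.78


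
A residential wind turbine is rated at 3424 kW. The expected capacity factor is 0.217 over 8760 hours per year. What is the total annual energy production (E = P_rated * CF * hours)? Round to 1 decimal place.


Annual energy = rated_kW * capacity_factor * hours_per_year
Given: P_rated = 3424 kW, CF = 0.217, hours = 8760
E = 3424 * 0.217 * 8760
E = 6508750.1 kWh

6508750.1


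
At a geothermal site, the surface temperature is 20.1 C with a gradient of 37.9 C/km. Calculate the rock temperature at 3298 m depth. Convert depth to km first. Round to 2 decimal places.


Convert depth to km: 3298 / 1000 = 3.298 km
Temperature increase = gradient * depth_km = 37.9 * 3.298 = 124.99 C
Temperature at depth = T_surface + delta_T = 20.1 + 124.99
T = 145.09 C

145.09


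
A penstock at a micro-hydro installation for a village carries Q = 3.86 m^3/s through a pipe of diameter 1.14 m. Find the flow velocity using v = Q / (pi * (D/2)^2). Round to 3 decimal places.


Compute pipe cross-sectional area:
  A = pi * (D/2)^2 = pi * (1.14/2)^2 = 1.0207 m^2
Calculate velocity:
  v = Q / A = 3.86 / 1.0207
  v = 3.782 m/s

3.782


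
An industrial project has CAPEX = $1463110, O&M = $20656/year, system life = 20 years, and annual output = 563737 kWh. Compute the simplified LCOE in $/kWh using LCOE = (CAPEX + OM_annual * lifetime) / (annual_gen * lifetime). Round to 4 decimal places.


Total cost = CAPEX + OM * lifetime = 1463110 + 20656 * 20 = 1463110 + 413120 = 1876230
Total generation = annual * lifetime = 563737 * 20 = 11274740 kWh
LCOE = 1876230 / 11274740
LCOE = 0.1664 $/kWh

0.1664


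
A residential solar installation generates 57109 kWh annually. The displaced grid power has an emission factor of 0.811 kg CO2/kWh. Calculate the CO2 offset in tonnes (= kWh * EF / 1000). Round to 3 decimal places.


CO2 offset in kg = generation * emission_factor
CO2 offset = 57109 * 0.811 = 46315.4 kg
Convert to tonnes:
  CO2 offset = 46315.4 / 1000 = 46.315 tonnes

46.315


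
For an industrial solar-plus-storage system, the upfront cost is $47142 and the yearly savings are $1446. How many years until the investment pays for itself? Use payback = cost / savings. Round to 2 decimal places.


Simple payback period = initial cost / annual savings
Payback = 47142 / 1446
Payback = 32.60 years

32.60


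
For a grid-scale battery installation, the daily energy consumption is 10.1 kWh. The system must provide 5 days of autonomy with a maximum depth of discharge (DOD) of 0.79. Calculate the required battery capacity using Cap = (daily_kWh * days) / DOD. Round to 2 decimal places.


Total energy needed = daily * days = 10.1 * 5 = 50.5 kWh
Account for depth of discharge:
  Cap = total_energy / DOD = 50.5 / 0.79
  Cap = 63.92 kWh

63.92


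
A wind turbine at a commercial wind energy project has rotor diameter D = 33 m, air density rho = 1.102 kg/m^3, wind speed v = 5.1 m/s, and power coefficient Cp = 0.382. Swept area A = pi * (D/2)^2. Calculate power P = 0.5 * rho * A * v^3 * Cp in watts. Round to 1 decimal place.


Step 1 -- Compute swept area:
  A = pi * (D/2)^2 = pi * (33/2)^2 = 855.3 m^2
Step 2 -- Apply wind power equation:
  P = 0.5 * rho * A * v^3 * Cp
  v^3 = 5.1^3 = 132.651
  P = 0.5 * 1.102 * 855.3 * 132.651 * 0.382
  P = 23880.5 W

23880.5


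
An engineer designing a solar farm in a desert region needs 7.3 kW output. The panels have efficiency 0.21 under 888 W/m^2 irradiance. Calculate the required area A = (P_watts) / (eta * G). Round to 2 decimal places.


Convert target power to watts: P = 7.3 * 1000 = 7300.0 W
Compute denominator: eta * G = 0.21 * 888 = 186.48
Required area A = P / (eta * G) = 7300.0 / 186.48
A = 39.15 m^2

39.15


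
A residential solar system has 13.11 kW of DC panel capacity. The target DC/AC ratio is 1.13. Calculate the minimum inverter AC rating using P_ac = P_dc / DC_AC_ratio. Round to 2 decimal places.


The inverter AC capacity is determined by the DC/AC ratio.
Given: P_dc = 13.11 kW, DC/AC ratio = 1.13
P_ac = P_dc / ratio = 13.11 / 1.13
P_ac = 11.60 kW

11.60


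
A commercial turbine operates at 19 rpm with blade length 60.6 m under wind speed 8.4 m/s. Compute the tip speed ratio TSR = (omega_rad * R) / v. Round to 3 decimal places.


Convert rotational speed to rad/s:
  omega = 19 * 2 * pi / 60 = 1.9897 rad/s
Compute tip speed:
  v_tip = omega * R = 1.9897 * 60.6 = 120.574 m/s
Tip speed ratio:
  TSR = v_tip / v_wind = 120.574 / 8.4 = 14.354

14.354


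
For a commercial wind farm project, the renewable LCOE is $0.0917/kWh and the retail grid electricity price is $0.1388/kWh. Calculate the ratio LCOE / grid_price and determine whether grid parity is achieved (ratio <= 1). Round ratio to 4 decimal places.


Compare LCOE to grid price:
  LCOE = $0.0917/kWh, Grid price = $0.1388/kWh
  Ratio = LCOE / grid_price = 0.0917 / 0.1388 = 0.6607
  Grid parity achieved (ratio <= 1)? yes

0.6607


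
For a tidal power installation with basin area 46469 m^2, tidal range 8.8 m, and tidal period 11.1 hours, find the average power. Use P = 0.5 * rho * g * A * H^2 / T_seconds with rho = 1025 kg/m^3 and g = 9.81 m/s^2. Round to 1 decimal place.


Convert period to seconds: T = 11.1 * 3600 = 39960.0 s
H^2 = 8.8^2 = 77.44
P = 0.5 * rho * g * A * H^2 / T
P = 0.5 * 1025 * 9.81 * 46469 * 77.44 / 39960.0
P = 452757.9 W

452757.9


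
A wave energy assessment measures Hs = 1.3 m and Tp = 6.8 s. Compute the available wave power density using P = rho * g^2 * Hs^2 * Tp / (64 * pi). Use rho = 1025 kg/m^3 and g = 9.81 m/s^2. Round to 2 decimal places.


Apply wave power formula:
  g^2 = 9.81^2 = 96.2361
  Hs^2 = 1.3^2 = 1.69
  Numerator = rho * g^2 * Hs^2 * Tp = 1025 * 96.2361 * 1.69 * 6.8 = 1133593.89
  Denominator = 64 * pi = 201.0619
  P = 1133593.89 / 201.0619 = 5638.03 W/m

5638.03


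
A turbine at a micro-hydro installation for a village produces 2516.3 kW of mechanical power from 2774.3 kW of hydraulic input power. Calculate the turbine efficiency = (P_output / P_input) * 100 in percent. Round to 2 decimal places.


Turbine efficiency = (output power / input power) * 100
eta = (2516.3 / 2774.3) * 100
eta = 90.70%

90.70


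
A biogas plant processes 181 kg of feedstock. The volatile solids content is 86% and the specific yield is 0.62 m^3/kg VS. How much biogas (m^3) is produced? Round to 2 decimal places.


Compute volatile solids:
  VS = mass * VS_fraction = 181 * 0.86 = 155.66 kg
Calculate biogas volume:
  Biogas = VS * specific_yield = 155.66 * 0.62
  Biogas = 96.51 m^3

96.51


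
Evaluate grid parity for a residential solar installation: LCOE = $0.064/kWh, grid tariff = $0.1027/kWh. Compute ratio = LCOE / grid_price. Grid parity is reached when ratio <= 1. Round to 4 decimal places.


Compare LCOE to grid price:
  LCOE = $0.064/kWh, Grid price = $0.1027/kWh
  Ratio = LCOE / grid_price = 0.064 / 0.1027 = 0.6232
  Grid parity achieved (ratio <= 1)? yes

0.6232


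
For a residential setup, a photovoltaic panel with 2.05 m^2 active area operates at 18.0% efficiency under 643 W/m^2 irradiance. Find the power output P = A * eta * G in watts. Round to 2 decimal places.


Use the solar power formula P = A * eta * G.
Given: A = 2.05 m^2, eta = 0.18, G = 643 W/m^2
P = 2.05 * 0.18 * 643
P = 237.27 W

237.27


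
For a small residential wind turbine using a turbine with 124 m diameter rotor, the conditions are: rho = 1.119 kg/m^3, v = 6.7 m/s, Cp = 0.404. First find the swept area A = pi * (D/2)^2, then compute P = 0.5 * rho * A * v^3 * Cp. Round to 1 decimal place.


Step 1 -- Compute swept area:
  A = pi * (D/2)^2 = pi * (124/2)^2 = 12076.28 m^2
Step 2 -- Apply wind power equation:
  P = 0.5 * rho * A * v^3 * Cp
  v^3 = 6.7^3 = 300.763
  P = 0.5 * 1.119 * 12076.28 * 300.763 * 0.404
  P = 820992.4 W

820992.4


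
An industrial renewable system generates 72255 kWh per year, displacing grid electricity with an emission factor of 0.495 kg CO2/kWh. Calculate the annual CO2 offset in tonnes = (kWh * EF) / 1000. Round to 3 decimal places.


CO2 offset in kg = generation * emission_factor
CO2 offset = 72255 * 0.495 = 35766.23 kg
Convert to tonnes:
  CO2 offset = 35766.23 / 1000 = 35.766 tonnes

35.766


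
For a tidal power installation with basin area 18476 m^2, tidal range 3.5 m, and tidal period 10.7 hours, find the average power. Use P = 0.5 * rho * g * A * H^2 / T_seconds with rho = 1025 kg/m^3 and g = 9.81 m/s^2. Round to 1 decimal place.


Convert period to seconds: T = 10.7 * 3600 = 38520.0 s
H^2 = 3.5^2 = 12.25
P = 0.5 * rho * g * A * H^2 / T
P = 0.5 * 1025 * 9.81 * 18476 * 12.25 / 38520.0
P = 29540.7 W

29540.7


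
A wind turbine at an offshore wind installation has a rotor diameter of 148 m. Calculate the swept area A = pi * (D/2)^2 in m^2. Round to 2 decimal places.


Compute the rotor radius:
  r = D / 2 = 148 / 2 = 74.0 m
Calculate swept area:
  A = pi * r^2 = pi * 74.0^2
  A = 17203.36 m^2

17203.36


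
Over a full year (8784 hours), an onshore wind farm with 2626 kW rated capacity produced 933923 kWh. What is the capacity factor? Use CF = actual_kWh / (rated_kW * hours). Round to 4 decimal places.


Capacity factor = actual output / maximum possible output
Maximum possible = rated * hours = 2626 * 8784 = 23066784 kWh
CF = 933923 / 23066784
CF = 0.0405

0.0405


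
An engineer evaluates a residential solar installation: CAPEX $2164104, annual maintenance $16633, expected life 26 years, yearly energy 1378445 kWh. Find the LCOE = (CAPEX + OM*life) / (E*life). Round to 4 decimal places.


Total cost = CAPEX + OM * lifetime = 2164104 + 16633 * 26 = 2164104 + 432458 = 2596562
Total generation = annual * lifetime = 1378445 * 26 = 35839570 kWh
LCOE = 2596562 / 35839570
LCOE = 0.0724 $/kWh

0.0724


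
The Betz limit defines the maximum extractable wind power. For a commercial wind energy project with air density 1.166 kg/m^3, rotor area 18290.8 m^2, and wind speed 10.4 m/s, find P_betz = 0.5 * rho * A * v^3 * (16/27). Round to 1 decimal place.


The Betz coefficient Cp_max = 16/27 = 0.5926
v^3 = 10.4^3 = 1124.864
P_betz = 0.5 * rho * A * v^3 * Cp_max
P_betz = 0.5 * 1.166 * 18290.8 * 1124.864 * 0.5926
P_betz = 7108164.9 W

7108164.9


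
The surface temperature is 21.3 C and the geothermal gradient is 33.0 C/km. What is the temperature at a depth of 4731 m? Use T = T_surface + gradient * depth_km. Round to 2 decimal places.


Convert depth to km: 4731 / 1000 = 4.731 km
Temperature increase = gradient * depth_km = 33.0 * 4.731 = 156.12 C
Temperature at depth = T_surface + delta_T = 21.3 + 156.12
T = 177.42 C

177.42


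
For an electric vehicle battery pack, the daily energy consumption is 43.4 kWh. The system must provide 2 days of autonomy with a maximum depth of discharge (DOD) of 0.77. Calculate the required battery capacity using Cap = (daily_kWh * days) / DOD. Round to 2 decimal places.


Total energy needed = daily * days = 43.4 * 2 = 86.8 kWh
Account for depth of discharge:
  Cap = total_energy / DOD = 86.8 / 0.77
  Cap = 112.73 kWh

112.73


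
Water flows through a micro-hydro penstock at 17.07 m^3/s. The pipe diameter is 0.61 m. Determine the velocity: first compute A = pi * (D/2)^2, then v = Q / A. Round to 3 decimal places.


Compute pipe cross-sectional area:
  A = pi * (D/2)^2 = pi * (0.61/2)^2 = 0.2922 m^2
Calculate velocity:
  v = Q / A = 17.07 / 0.2922
  v = 58.410 m/s

58.410


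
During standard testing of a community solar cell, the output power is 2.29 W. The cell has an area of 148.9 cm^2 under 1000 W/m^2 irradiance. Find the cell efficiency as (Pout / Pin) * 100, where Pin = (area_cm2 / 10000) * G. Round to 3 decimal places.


First compute the input power:
  Pin = area_cm2 / 10000 * G = 148.9 / 10000 * 1000 = 14.89 W
Then compute efficiency:
  Efficiency = (Pout / Pin) * 100 = (2.29 / 14.89) * 100
  Efficiency = 15.379%

15.379


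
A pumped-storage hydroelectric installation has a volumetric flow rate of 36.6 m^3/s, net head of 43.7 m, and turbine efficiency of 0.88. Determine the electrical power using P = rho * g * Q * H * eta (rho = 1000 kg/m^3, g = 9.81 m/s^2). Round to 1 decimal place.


Apply the hydropower formula P = rho * g * Q * H * eta
rho * g = 1000 * 9.81 = 9810.0
P = 9810.0 * 36.6 * 43.7 * 0.88
P = 13807473.0 W

13807473.0


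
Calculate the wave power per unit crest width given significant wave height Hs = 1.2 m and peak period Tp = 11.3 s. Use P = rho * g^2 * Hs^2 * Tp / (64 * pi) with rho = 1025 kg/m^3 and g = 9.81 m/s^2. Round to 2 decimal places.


Apply wave power formula:
  g^2 = 9.81^2 = 96.2361
  Hs^2 = 1.2^2 = 1.44
  Numerator = rho * g^2 * Hs^2 * Tp = 1025 * 96.2361 * 1.44 * 11.3 = 1605102.66
  Denominator = 64 * pi = 201.0619
  P = 1605102.66 / 201.0619 = 7983.13 W/m

7983.13


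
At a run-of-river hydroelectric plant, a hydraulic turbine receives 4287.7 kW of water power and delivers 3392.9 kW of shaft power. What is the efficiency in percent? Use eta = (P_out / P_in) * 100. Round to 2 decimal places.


Turbine efficiency = (output power / input power) * 100
eta = (3392.9 / 4287.7) * 100
eta = 79.13%

79.13


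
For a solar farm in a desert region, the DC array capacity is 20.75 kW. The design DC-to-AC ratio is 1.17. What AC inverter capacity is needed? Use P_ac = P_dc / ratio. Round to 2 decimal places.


The inverter AC capacity is determined by the DC/AC ratio.
Given: P_dc = 20.75 kW, DC/AC ratio = 1.17
P_ac = P_dc / ratio = 20.75 / 1.17
P_ac = 17.74 kW

17.74


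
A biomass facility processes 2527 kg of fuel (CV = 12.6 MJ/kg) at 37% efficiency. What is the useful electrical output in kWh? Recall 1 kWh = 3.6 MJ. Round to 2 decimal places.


Total energy = mass * CV = 2527 * 12.6 = 31840.2 MJ
Useful energy = total * eta = 31840.2 * 0.37 = 11780.87 MJ
Convert to kWh: 11780.87 / 3.6
Useful energy = 3272.47 kWh

3272.47


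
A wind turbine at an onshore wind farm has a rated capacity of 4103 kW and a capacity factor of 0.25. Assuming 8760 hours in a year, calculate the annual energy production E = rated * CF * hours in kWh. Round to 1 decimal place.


Annual energy = rated_kW * capacity_factor * hours_per_year
Given: P_rated = 4103 kW, CF = 0.25, hours = 8760
E = 4103 * 0.25 * 8760
E = 8985570.0 kWh

8985570.0


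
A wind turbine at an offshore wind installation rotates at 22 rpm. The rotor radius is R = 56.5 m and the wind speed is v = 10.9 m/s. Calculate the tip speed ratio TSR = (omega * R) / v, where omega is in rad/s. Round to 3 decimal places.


Convert rotational speed to rad/s:
  omega = 22 * 2 * pi / 60 = 2.3038 rad/s
Compute tip speed:
  v_tip = omega * R = 2.3038 * 56.5 = 130.167 m/s
Tip speed ratio:
  TSR = v_tip / v_wind = 130.167 / 10.9 = 11.942

11.942


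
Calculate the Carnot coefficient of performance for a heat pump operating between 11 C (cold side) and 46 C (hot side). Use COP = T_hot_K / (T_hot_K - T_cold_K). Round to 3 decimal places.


Convert to Kelvin:
  T_hot = 46 + 273.15 = 319.15 K
  T_cold = 11 + 273.15 = 284.15 K
Apply Carnot COP formula:
  COP = T_hot_K / (T_hot_K - T_cold_K) = 319.15 / 35.0
  COP = 9.119

9.119


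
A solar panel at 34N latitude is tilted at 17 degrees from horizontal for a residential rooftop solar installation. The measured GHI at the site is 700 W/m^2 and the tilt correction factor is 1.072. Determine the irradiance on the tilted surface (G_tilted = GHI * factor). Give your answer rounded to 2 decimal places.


Identify the given values:
  GHI = 700 W/m^2, tilt correction factor = 1.072
Apply the formula G_tilted = GHI * factor:
  G_tilted = 700 * 1.072
  G_tilted = 750.40 W/m^2

750.40


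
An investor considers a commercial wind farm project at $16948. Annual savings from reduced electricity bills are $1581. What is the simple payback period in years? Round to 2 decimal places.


Simple payback period = initial cost / annual savings
Payback = 16948 / 1581
Payback = 10.72 years

10.72


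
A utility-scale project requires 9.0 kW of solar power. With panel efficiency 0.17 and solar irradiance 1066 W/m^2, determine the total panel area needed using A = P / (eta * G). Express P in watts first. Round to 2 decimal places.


Convert target power to watts: P = 9.0 * 1000 = 9000.0 W
Compute denominator: eta * G = 0.17 * 1066 = 181.22
Required area A = P / (eta * G) = 9000.0 / 181.22
A = 49.66 m^2

49.66


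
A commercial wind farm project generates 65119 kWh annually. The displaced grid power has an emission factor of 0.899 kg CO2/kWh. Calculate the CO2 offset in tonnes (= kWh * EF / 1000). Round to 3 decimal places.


CO2 offset in kg = generation * emission_factor
CO2 offset = 65119 * 0.899 = 58541.98 kg
Convert to tonnes:
  CO2 offset = 58541.98 / 1000 = 58.542 tonnes

58.542


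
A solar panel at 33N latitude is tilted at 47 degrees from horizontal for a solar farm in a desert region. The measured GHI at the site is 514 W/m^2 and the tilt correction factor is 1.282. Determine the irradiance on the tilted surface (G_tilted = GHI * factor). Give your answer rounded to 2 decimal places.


Identify the given values:
  GHI = 514 W/m^2, tilt correction factor = 1.282
Apply the formula G_tilted = GHI * factor:
  G_tilted = 514 * 1.282
  G_tilted = 658.95 W/m^2

658.95


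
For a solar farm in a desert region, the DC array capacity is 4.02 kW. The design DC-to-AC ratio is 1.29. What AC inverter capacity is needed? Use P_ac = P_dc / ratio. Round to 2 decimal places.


The inverter AC capacity is determined by the DC/AC ratio.
Given: P_dc = 4.02 kW, DC/AC ratio = 1.29
P_ac = P_dc / ratio = 4.02 / 1.29
P_ac = 3.12 kW

3.12


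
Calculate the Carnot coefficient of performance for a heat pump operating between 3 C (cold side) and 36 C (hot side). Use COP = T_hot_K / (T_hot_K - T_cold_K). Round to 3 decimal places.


Convert to Kelvin:
  T_hot = 36 + 273.15 = 309.15 K
  T_cold = 3 + 273.15 = 276.15 K
Apply Carnot COP formula:
  COP = T_hot_K / (T_hot_K - T_cold_K) = 309.15 / 33.0
  COP = 9.368

9.368


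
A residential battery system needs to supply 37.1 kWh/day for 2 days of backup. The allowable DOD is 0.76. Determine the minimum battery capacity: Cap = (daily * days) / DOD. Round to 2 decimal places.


Total energy needed = daily * days = 37.1 * 2 = 74.2 kWh
Account for depth of discharge:
  Cap = total_energy / DOD = 74.2 / 0.76
  Cap = 97.63 kWh

97.63


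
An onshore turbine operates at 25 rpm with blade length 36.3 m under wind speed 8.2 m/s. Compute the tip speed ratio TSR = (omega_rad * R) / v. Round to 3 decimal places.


Convert rotational speed to rad/s:
  omega = 25 * 2 * pi / 60 = 2.618 rad/s
Compute tip speed:
  v_tip = omega * R = 2.618 * 36.3 = 95.033 m/s
Tip speed ratio:
  TSR = v_tip / v_wind = 95.033 / 8.2 = 11.589

11.589


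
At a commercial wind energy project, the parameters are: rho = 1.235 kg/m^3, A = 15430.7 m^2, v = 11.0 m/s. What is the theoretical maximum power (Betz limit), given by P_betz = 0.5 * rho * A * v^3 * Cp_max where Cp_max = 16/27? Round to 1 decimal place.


The Betz coefficient Cp_max = 16/27 = 0.5926
v^3 = 11.0^3 = 1331.0
P_betz = 0.5 * rho * A * v^3 * Cp_max
P_betz = 0.5 * 1.235 * 15430.7 * 1331.0 * 0.5926
P_betz = 7515482.4 W

7515482.4


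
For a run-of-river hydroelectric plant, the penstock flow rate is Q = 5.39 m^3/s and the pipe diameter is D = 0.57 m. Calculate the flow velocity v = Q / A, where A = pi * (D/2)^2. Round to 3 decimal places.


Compute pipe cross-sectional area:
  A = pi * (D/2)^2 = pi * (0.57/2)^2 = 0.2552 m^2
Calculate velocity:
  v = Q / A = 5.39 / 0.2552
  v = 21.123 m/s

21.123


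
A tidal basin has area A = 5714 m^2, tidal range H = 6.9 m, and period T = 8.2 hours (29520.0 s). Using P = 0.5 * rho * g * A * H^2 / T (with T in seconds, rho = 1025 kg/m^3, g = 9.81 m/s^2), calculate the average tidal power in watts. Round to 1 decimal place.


Convert period to seconds: T = 8.2 * 3600 = 29520.0 s
H^2 = 6.9^2 = 47.61
P = 0.5 * rho * g * A * H^2 / T
P = 0.5 * 1025 * 9.81 * 5714 * 47.61 / 29520.0
P = 46332.4 W

46332.4


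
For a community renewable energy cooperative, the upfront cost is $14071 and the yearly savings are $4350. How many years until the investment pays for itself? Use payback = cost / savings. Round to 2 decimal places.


Simple payback period = initial cost / annual savings
Payback = 14071 / 4350
Payback = 3.23 years

3.23


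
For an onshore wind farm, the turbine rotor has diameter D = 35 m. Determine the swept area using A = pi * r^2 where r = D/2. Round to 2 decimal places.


Compute the rotor radius:
  r = D / 2 = 35 / 2 = 17.5 m
Calculate swept area:
  A = pi * r^2 = pi * 17.5^2
  A = 962.11 m^2

962.11


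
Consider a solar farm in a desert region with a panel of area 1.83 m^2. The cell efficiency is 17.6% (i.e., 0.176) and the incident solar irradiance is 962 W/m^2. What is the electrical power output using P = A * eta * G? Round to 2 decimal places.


Use the solar power formula P = A * eta * G.
Given: A = 1.83 m^2, eta = 0.176, G = 962 W/m^2
P = 1.83 * 0.176 * 962
P = 309.84 W

309.84


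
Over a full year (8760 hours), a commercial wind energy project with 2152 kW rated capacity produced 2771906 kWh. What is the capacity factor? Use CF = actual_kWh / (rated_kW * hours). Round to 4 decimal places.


Capacity factor = actual output / maximum possible output
Maximum possible = rated * hours = 2152 * 8760 = 18851520 kWh
CF = 2771906 / 18851520
CF = 0.1470

0.1470


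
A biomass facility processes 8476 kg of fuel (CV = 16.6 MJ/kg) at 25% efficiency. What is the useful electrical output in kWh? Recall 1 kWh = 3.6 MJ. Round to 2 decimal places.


Total energy = mass * CV = 8476 * 16.6 = 140701.6 MJ
Useful energy = total * eta = 140701.6 * 0.25 = 35175.4 MJ
Convert to kWh: 35175.4 / 3.6
Useful energy = 9770.94 kWh

9770.94


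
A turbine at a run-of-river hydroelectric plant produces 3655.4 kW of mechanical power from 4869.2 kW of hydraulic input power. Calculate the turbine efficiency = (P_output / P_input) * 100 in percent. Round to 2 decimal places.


Turbine efficiency = (output power / input power) * 100
eta = (3655.4 / 4869.2) * 100
eta = 75.07%

75.07


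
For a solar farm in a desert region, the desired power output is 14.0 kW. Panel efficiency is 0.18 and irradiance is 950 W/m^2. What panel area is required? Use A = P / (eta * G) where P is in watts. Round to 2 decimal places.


Convert target power to watts: P = 14.0 * 1000 = 14000.0 W
Compute denominator: eta * G = 0.18 * 950 = 171.0
Required area A = P / (eta * G) = 14000.0 / 171.0
A = 81.87 m^2

81.87


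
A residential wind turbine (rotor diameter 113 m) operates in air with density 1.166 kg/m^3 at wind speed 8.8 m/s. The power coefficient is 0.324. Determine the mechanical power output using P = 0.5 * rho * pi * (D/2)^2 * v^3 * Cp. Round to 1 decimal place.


Step 1 -- Compute swept area:
  A = pi * (D/2)^2 = pi * (113/2)^2 = 10028.75 m^2
Step 2 -- Apply wind power equation:
  P = 0.5 * rho * A * v^3 * Cp
  v^3 = 8.8^3 = 681.472
  P = 0.5 * 1.166 * 10028.75 * 681.472 * 0.324
  P = 1290946.8 W

1290946.8


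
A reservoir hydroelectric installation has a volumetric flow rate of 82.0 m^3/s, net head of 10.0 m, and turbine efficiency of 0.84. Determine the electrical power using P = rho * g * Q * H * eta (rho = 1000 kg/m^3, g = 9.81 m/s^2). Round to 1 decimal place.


Apply the hydropower formula P = rho * g * Q * H * eta
rho * g = 1000 * 9.81 = 9810.0
P = 9810.0 * 82.0 * 10.0 * 0.84
P = 6757128.0 W

6757128.0


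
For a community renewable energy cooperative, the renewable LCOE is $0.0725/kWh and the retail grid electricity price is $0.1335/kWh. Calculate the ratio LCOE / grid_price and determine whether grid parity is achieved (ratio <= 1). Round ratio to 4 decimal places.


Compare LCOE to grid price:
  LCOE = $0.0725/kWh, Grid price = $0.1335/kWh
  Ratio = LCOE / grid_price = 0.0725 / 0.1335 = 0.5431
  Grid parity achieved (ratio <= 1)? yes

0.5431


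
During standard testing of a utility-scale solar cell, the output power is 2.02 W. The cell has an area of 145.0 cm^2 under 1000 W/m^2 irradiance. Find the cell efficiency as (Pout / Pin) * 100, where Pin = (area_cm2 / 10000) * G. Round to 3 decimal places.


First compute the input power:
  Pin = area_cm2 / 10000 * G = 145.0 / 10000 * 1000 = 14.5 W
Then compute efficiency:
  Efficiency = (Pout / Pin) * 100 = (2.02 / 14.5) * 100
  Efficiency = 13.931%

13.931


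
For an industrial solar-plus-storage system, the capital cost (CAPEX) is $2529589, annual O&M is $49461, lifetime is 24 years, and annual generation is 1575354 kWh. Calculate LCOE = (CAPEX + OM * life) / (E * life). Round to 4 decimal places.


Total cost = CAPEX + OM * lifetime = 2529589 + 49461 * 24 = 2529589 + 1187064 = 3716653
Total generation = annual * lifetime = 1575354 * 24 = 37808496 kWh
LCOE = 3716653 / 37808496
LCOE = 0.0983 $/kWh

0.0983


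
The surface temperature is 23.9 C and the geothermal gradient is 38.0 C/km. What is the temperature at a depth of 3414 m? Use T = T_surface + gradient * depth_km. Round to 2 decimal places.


Convert depth to km: 3414 / 1000 = 3.414 km
Temperature increase = gradient * depth_km = 38.0 * 3.414 = 129.73 C
Temperature at depth = T_surface + delta_T = 23.9 + 129.73
T = 153.63 C

153.63


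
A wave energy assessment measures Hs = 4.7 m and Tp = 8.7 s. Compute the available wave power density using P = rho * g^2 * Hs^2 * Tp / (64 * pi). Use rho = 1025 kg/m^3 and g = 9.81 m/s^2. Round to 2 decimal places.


Apply wave power formula:
  g^2 = 9.81^2 = 96.2361
  Hs^2 = 4.7^2 = 22.09
  Numerator = rho * g^2 * Hs^2 * Tp = 1025 * 96.2361 * 22.09 * 8.7 = 18957315.97
  Denominator = 64 * pi = 201.0619
  P = 18957315.97 / 201.0619 = 94285.95 W/m

94285.95
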